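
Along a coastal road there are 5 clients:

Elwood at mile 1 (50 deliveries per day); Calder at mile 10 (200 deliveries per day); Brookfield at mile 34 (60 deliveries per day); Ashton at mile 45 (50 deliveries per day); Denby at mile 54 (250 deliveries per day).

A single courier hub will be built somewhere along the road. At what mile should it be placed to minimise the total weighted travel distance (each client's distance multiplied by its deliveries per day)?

For a sum of weighted absolute distances on a line, the optimum is the weighted median (not the mean). Total weight W = 610; half-weight = 305.
Sort by position and accumulate weight:
  mile 1 (Elwood, w=50) → cum 50
  mile 10 (Calder, w=200) → cum 250
  mile 34 (Brookfield, w=60) → cum 310  ≥ 305 → median here
  mile 45 (Ashton, w=50) → cum 360
  mile 54 (Denby, w=250) → cum 610
Optimal location: mile 34.

x = 34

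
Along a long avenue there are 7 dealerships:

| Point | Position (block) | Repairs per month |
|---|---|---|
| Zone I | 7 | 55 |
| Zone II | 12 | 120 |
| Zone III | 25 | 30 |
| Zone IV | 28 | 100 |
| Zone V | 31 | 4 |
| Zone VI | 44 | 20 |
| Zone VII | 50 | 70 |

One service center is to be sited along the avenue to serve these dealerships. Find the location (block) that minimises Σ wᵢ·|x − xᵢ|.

For a sum of weighted absolute distances on a line, the optimum is the weighted median (not the mean). Total weight W = 399; half-weight = 199.5.
Sort by position and accumulate weight:
  block 7 (Zone I, w=55) → cum 55
  block 12 (Zone II, w=120) → cum 175
  block 25 (Zone III, w=30) → cum 205  ≥ 199.5 → median here
  block 28 (Zone IV, w=100) → cum 305
  block 31 (Zone V, w=4) → cum 309
  block 44 (Zone VI, w=20) → cum 329
  block 50 (Zone VII, w=70) → cum 399
Optimal location: block 25.

x = 25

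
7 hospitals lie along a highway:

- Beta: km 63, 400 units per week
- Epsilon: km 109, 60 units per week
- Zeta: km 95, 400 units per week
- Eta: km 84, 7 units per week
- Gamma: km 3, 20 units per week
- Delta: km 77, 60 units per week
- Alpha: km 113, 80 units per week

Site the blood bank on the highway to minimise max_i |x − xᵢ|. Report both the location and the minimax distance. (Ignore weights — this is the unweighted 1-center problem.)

The 1-center on a line is the midpoint of the two extreme points: leftmost at 3, rightmost at 113.
Optimal location = (3 + 113)/2 = 58; maximum distance = (113 − 3)/2 = 55.

location 58, max distance 55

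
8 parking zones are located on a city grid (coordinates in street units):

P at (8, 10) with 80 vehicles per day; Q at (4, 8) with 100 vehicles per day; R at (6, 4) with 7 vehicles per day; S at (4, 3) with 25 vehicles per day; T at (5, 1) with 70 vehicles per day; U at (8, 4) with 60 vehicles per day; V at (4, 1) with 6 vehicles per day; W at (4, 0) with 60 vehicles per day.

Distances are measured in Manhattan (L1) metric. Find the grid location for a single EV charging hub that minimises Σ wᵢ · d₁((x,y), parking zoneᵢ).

Manhattan distance separates: Σwᵢ(|x−xᵢ|+|y−yᵢ|) = Σwᵢ|x−xᵢ| + Σwᵢ|y−yᵢ|, so x and y are optimised independently as 1-D weighted medians.
Total weight W = 408; half = 204.
x-coordinate, sorted with cumulative weight:
  x=4 (Q, w=100) cum 100
  x=4 (S, w=25) cum 125
  x=4 (V, w=6) cum 131
  x=4 (W, w=60) cum 191
  x=5 (T, w=70) cum 261  ← median
  x=6 (R, w=7) cum 268
  x=8 (P, w=80) cum 348
  x=8 (U, w=60) cum 408
⇒ x* = 5
y-coordinate, sorted with cumulative weight:
  y=0 (W, w=60) cum 60
  y=1 (T, w=70) cum 130
  y=1 (V, w=6) cum 136
  y=3 (S, w=25) cum 161
  y=4 (R, w=7) cum 168
  y=4 (U, w=60) cum 228  ← median
  y=8 (Q, w=100) cum 328
  y=10 (P, w=80) cum 408
⇒ y* = 4

(5, 4)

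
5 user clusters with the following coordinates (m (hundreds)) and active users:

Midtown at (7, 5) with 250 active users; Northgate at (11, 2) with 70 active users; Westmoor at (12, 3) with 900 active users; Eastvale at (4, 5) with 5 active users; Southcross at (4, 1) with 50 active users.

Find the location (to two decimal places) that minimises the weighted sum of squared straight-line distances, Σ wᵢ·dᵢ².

(10.62, 3.27)

The minimiser of Σwᵢ‖p−pᵢ‖² is the weighted centroid p* = (Σwᵢpᵢ)/(Σwᵢ).
Σwᵢ = 1275.
Σwᵢxᵢ = 250·7 + 70·11 + 900·12 + 5·4 + 50·4 = 13540.
Σwᵢyᵢ = 250·5 + 70·2 + 900·3 + 5·5 + 50·1 = 4165.
x* = 13540/1275 = 10.62, y* = 4165/1275 = 3.27.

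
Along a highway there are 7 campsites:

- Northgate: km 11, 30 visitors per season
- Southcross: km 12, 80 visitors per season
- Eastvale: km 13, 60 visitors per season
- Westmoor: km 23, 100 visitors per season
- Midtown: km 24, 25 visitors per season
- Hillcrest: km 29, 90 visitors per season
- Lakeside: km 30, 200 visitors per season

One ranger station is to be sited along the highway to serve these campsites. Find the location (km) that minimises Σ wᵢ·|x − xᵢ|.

For a sum of weighted absolute distances on a line, the optimum is the weighted median (not the mean). Total weight W = 585; half-weight = 292.5.
Sort by position and accumulate weight:
  km 11 (Northgate, w=30) → cum 30
  km 12 (Southcross, w=80) → cum 110
  km 13 (Eastvale, w=60) → cum 170
  km 23 (Westmoor, w=100) → cum 270
  km 24 (Midtown, w=25) → cum 295  ≥ 292.5 → median here
  km 29 (Hillcrest, w=90) → cum 385
  km 30 (Lakeside, w=200) → cum 585
Optimal location: km 24.

x = 24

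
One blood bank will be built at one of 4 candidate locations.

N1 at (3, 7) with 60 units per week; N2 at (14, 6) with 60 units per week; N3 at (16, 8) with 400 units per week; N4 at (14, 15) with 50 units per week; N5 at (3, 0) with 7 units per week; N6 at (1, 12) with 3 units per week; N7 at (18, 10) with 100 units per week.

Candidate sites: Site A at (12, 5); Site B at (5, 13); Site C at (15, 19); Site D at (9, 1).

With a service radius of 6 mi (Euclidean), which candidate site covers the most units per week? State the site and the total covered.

Site A, covering 460

Coverage radius r = 6 mi; a point is covered iff (Δx)²+(Δy)² ≤ 6² = 36.
  Site A (12, 5): covers {N2, N3} → 460
  Site B (5, 13): covers {N6} → 3
  Site C (15, 19): covers {N4} → 50
  Site D (9, 1): covers {none} → 0
Maximum coverage at Site A: 460 units per week.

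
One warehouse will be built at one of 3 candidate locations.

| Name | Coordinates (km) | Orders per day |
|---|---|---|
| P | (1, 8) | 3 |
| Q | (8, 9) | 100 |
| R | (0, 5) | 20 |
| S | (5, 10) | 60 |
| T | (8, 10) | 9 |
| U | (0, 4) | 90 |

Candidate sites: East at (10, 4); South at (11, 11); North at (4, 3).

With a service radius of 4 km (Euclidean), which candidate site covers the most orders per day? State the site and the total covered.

South, covering 109

Coverage radius r = 4 km; a point is covered iff (Δx)²+(Δy)² ≤ 4² = 16.
  East (10, 4): covers {none} → 0
  South (11, 11): covers {Q, T} → 109
  North (4, 3): covers {none} → 0
Maximum coverage at South: 109 orders per day.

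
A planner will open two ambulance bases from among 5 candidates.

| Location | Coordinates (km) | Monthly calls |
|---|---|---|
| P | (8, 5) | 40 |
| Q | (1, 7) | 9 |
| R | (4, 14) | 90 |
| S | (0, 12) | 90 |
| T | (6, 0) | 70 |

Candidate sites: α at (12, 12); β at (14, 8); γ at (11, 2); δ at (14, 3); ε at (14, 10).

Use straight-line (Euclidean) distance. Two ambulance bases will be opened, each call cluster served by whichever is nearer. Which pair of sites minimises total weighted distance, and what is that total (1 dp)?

{α, γ}, total 2469.4

Evaluate every pair (each demand assigned to the nearer of the two):
  {α, γ}: total = 2469.4
  {α, δ}: total = 2782.0
  {γ, ε}: total = 2889.4
  {α, β}: total = 2991.2
  {β, γ}: total = 3007.3
  {α, ε}: total = 3139.8
  {δ, ε}: total = 3213.3
  {γ, δ}: total = 3235.6
  {β, δ}: total = 3328.4
  {β, ε}: total = 3419.8
Best pair: {α, γ} with total 2469.4.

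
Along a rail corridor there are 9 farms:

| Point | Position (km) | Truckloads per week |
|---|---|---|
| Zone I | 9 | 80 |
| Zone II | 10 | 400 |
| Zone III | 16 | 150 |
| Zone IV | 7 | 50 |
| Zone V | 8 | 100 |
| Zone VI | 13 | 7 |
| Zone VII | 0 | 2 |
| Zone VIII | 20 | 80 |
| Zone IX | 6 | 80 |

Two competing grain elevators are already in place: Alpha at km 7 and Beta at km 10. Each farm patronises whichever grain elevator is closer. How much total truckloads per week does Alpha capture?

232

The indifferent point is the midpoint (7+10)/2 = 8.5; farms left of it (closer to Alpha at 7) go to Alpha, those right go to Beta.
  Zone VII at 0 (w=2) → Alpha
  Zone IX at 6 (w=80) → Alpha
  Zone IV at 7 (w=50) → Alpha
  Zone V at 8 (w=100) → Alpha
  Zone I at 9 (w=80) → Beta
  Zone II at 10 (w=400) → Beta
  Zone VI at 13 (w=7) → Beta
  Zone III at 16 (w=150) → Beta
  Zone VIII at 20 (w=80) → Beta
Alpha captures 232; Beta captures 717.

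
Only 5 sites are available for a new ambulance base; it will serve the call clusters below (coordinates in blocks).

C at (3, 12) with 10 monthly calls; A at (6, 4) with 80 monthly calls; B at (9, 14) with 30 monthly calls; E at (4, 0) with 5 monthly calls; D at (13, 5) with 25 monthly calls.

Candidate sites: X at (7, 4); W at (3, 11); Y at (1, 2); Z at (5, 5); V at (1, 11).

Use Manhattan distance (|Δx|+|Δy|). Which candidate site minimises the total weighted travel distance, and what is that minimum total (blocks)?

Total weighted distance at each candidate:
  X (7, 4): total = 770
  W (3, 11): total = 1540
  Y (1, 2): total = 1680
  Z (5, 5): total = 870
  V (1, 11): total = 1840
Minimum is at X with total 770 blocks.

X, total 770 blocks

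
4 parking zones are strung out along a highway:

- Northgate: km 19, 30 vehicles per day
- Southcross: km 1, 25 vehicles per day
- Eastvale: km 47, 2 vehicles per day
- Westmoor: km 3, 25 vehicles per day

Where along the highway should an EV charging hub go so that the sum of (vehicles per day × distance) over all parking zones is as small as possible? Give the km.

For a sum of weighted absolute distances on a line, the optimum is the weighted median (not the mean). Total weight W = 82; half-weight = 41.
Sort by position and accumulate weight:
  km 1 (Southcross, w=25) → cum 25
  km 3 (Westmoor, w=25) → cum 50  ≥ 41 → median here
  km 19 (Northgate, w=30) → cum 80
  km 47 (Eastvale, w=2) → cum 82
Optimal location: km 3.

x = 3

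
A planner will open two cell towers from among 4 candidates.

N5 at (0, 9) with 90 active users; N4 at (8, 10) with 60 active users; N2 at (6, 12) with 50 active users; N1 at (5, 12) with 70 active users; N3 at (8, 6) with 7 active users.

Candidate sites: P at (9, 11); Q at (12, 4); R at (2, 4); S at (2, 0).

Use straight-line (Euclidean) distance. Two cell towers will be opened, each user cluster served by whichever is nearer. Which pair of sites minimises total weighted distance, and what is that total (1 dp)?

{P, R}, total 1051.9

Evaluate every pair (each demand assigned to the nearer of the two):
  {P, R}: total = 1051.9
  {P, Q}: total = 1392.6
  {P, S}: total = 1397.0
  {Q, R}: total = 1993.9
  {R, S}: total = 2083.3
  {Q, S}: total = 2537.8
Best pair: {P, R} with total 1051.9.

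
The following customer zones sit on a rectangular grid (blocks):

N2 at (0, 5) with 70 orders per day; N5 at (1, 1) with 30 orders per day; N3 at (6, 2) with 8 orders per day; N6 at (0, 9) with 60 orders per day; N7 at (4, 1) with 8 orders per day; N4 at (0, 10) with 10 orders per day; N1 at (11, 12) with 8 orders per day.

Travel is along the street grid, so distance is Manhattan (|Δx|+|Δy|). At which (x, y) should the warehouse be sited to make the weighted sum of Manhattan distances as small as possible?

Manhattan distance separates: Σwᵢ(|x−xᵢ|+|y−yᵢ|) = Σwᵢ|x−xᵢ| + Σwᵢ|y−yᵢ|, so x and y are optimised independently as 1-D weighted medians.
Total weight W = 194; half = 97.
x-coordinate, sorted with cumulative weight:
  x=0 (N2, w=70) cum 70
  x=0 (N6, w=60) cum 130  ← median
  x=0 (N4, w=10) cum 140
  x=1 (N5, w=30) cum 170
  x=4 (N7, w=8) cum 178
  x=6 (N3, w=8) cum 186
  x=11 (N1, w=8) cum 194
⇒ x* = 0
y-coordinate, sorted with cumulative weight:
  y=1 (N5, w=30) cum 30
  y=1 (N7, w=8) cum 38
  y=2 (N3, w=8) cum 46
  y=5 (N2, w=70) cum 116  ← median
  y=9 (N6, w=60) cum 176
  y=10 (N4, w=10) cum 186
  y=12 (N1, w=8) cum 194
⇒ y* = 5

(0, 5)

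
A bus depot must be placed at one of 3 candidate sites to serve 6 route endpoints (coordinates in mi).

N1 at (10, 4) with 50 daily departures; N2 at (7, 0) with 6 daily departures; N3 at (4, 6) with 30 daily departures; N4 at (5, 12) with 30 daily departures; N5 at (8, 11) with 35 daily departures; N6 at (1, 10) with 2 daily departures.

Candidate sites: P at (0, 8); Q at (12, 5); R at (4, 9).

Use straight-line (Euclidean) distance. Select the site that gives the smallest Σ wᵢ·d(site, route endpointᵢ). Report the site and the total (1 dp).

R, total 795.2 mi

Total weighted distance at each candidate:
  P (0, 8): total = 1232.1
  Q (12, 5): total = 969.6
  R (4, 9): total = 795.2
Minimum is at R with total 795.2 mi.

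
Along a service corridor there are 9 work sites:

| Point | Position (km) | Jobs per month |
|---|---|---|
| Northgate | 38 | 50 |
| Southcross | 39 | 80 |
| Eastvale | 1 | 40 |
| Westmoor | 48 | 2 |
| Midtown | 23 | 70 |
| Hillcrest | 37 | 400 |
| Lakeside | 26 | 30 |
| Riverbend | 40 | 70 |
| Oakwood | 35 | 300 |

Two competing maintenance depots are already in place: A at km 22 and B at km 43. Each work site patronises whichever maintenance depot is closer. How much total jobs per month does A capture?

140

The indifferent point is the midpoint (22+43)/2 = 32.5; work sites left of it (closer to A at 22) go to A, those right go to B.
  Eastvale at 1 (w=40) → A
  Midtown at 23 (w=70) → A
  Lakeside at 26 (w=30) → A
  Oakwood at 35 (w=300) → B
  Hillcrest at 37 (w=400) → B
  Northgate at 38 (w=50) → B
  Southcross at 39 (w=80) → B
  Riverbend at 40 (w=70) → B
  Westmoor at 48 (w=2) → B
A captures 140; B captures 902.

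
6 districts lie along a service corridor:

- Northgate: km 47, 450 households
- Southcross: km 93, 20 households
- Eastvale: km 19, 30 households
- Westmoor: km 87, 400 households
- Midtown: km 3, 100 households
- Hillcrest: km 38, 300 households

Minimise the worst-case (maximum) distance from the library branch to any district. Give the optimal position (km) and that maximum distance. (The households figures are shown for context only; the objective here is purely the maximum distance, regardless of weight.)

location 48, max distance 45

The 1-center on a line is the midpoint of the two extreme points: leftmost at 3, rightmost at 93.
Optimal location = (3 + 93)/2 = 48; maximum distance = (93 − 3)/2 = 45.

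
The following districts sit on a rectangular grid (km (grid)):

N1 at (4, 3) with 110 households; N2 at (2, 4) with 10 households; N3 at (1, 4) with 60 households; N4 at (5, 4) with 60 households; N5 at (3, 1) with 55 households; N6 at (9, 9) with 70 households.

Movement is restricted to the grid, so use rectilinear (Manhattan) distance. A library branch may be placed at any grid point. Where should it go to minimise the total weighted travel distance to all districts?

(4, 4)

Manhattan distance separates: Σwᵢ(|x−xᵢ|+|y−yᵢ|) = Σwᵢ|x−xᵢ| + Σwᵢ|y−yᵢ|, so x and y are optimised independently as 1-D weighted medians.
Total weight W = 365; half = 182.5.
x-coordinate, sorted with cumulative weight:
  x=1 (N3, w=60) cum 60
  x=2 (N2, w=10) cum 70
  x=3 (N5, w=55) cum 125
  x=4 (N1, w=110) cum 235  ← median
  x=5 (N4, w=60) cum 295
  x=9 (N6, w=70) cum 365
⇒ x* = 4
y-coordinate, sorted with cumulative weight:
  y=1 (N5, w=55) cum 55
  y=3 (N1, w=110) cum 165
  y=4 (N2, w=10) cum 175
  y=4 (N3, w=60) cum 235  ← median
  y=4 (N4, w=60) cum 295
  y=9 (N6, w=70) cum 365
⇒ y* = 4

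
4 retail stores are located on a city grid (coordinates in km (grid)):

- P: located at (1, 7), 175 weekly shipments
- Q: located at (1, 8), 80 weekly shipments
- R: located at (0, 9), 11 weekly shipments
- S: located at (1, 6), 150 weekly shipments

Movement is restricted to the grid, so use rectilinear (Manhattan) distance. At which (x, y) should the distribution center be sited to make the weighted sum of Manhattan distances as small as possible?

(1, 7)

Manhattan distance separates: Σwᵢ(|x−xᵢ|+|y−yᵢ|) = Σwᵢ|x−xᵢ| + Σwᵢ|y−yᵢ|, so x and y are optimised independently as 1-D weighted medians.
Total weight W = 416; half = 208.
x-coordinate, sorted with cumulative weight:
  x=0 (R, w=11) cum 11
  x=1 (P, w=175) cum 186
  x=1 (Q, w=80) cum 266  ← median
  x=1 (S, w=150) cum 416
⇒ x* = 1
y-coordinate, sorted with cumulative weight:
  y=6 (S, w=150) cum 150
  y=7 (P, w=175) cum 325  ← median
  y=8 (Q, w=80) cum 405
  y=9 (R, w=11) cum 416
⇒ y* = 7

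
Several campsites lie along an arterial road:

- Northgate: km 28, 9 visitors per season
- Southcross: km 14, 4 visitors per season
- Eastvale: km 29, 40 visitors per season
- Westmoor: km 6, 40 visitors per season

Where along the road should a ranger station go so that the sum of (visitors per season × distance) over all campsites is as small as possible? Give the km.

x = 28

For a sum of weighted absolute distances on a line, the optimum is the weighted median (not the mean). Total weight W = 93; half-weight = 46.5.
Sort by position and accumulate weight:
  km 6 (Westmoor, w=40) → cum 40
  km 14 (Southcross, w=4) → cum 44
  km 28 (Northgate, w=9) → cum 53  ≥ 46.5 → median here
  km 29 (Eastvale, w=40) → cum 93
Optimal location: km 28.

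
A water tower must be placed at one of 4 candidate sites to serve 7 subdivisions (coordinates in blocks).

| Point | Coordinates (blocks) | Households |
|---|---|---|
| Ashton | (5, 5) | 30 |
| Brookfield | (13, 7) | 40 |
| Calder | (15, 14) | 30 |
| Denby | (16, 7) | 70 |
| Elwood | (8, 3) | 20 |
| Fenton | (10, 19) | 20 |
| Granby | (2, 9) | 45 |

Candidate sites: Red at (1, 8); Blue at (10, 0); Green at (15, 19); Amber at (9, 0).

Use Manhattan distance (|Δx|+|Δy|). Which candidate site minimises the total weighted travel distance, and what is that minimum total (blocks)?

Red, total 3180 blocks

Total weighted distance at each candidate:
  Red (1, 8): total = 3180
  Blue (10, 0): total = 3425
  Green (15, 19): total = 3935
  Amber (9, 0): total = 3490
Minimum is at Red with total 3180 blocks.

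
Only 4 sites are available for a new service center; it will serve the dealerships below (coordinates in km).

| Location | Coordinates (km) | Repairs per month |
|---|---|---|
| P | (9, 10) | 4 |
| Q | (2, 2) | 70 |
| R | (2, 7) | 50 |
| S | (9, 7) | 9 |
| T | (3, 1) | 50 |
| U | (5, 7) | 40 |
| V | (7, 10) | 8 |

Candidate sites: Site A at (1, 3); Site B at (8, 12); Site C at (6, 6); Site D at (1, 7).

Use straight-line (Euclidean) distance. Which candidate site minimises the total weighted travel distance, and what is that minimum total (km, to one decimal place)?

Total weighted distance at each candidate:
  Site A (1, 3): total = 869.6
  Site B (8, 12): total = 2117.0
  Site C (6, 6): total = 1031.7
  Site D (1, 7): total = 1043.0
Minimum is at Site A with total 869.6 km.

Site A, total 869.6 km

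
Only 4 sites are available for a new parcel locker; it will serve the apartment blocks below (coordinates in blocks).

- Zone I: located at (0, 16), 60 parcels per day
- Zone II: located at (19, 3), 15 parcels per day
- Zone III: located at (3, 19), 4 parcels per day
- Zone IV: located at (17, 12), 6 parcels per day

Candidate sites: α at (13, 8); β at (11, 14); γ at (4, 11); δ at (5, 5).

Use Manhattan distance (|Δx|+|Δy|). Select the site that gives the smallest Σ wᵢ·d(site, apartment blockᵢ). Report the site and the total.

γ, total 1005 blocks

Total weighted distance at each candidate:
  α (13, 8): total = 1557
  β (11, 14): total = 1165
  γ (4, 11): total = 1005
  δ (5, 5): total = 1378
Minimum is at γ with total 1005 blocks.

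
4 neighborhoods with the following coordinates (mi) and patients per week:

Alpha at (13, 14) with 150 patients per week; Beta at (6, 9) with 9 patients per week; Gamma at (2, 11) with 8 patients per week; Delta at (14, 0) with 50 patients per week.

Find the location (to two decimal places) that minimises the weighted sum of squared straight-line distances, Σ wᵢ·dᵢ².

The minimiser of Σwᵢ‖p−pᵢ‖² is the weighted centroid p* = (Σwᵢpᵢ)/(Σwᵢ).
Σwᵢ = 217.
Σwᵢxᵢ = 150·13 + 9·6 + 8·2 + 50·14 = 2720.
Σwᵢyᵢ = 150·14 + 9·9 + 8·11 + 50·0 = 2269.
x* = 2720/217 = 12.53, y* = 2269/217 = 10.46.

(12.53, 10.46)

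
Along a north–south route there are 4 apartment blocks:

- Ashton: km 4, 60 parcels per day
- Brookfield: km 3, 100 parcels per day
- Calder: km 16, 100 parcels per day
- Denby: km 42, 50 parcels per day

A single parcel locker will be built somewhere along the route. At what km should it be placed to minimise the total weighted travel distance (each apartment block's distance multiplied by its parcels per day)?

For a sum of weighted absolute distances on a line, the optimum is the weighted median (not the mean). Total weight W = 310; half-weight = 155.
Sort by position and accumulate weight:
  km 3 (Brookfield, w=100) → cum 100
  km 4 (Ashton, w=60) → cum 160  ≥ 155 → median here
  km 16 (Calder, w=100) → cum 260
  km 42 (Denby, w=50) → cum 310
Optimal location: km 4.

x = 4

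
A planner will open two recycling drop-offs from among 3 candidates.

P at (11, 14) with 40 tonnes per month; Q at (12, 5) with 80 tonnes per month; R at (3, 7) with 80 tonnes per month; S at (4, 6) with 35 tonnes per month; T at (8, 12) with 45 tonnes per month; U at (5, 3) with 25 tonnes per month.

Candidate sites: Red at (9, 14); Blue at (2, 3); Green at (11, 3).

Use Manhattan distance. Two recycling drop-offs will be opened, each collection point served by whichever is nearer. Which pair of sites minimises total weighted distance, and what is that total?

Evaluate every pair (each demand assigned to the nearer of the two):
  {Red, Blue}: total = 1825
  {Blue, Green}: total = 1870
  {Red, Green}: total = 1915
Best pair: {Red, Blue} with total 1825.

{Red, Blue}, total 1825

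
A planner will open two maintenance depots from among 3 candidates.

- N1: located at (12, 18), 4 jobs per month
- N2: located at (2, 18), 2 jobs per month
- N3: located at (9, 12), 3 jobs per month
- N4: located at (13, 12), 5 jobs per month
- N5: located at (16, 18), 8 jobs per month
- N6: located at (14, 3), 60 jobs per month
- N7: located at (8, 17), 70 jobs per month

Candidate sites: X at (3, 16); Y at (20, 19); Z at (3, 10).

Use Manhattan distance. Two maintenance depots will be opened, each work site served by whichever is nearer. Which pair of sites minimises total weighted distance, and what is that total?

Evaluate every pair (each demand assigned to the nearer of the two):
  {X, Z}: total = 1754
  {X, Y}: total = 1922
  {Y, Z}: total = 2098
Best pair: {X, Z} with total 1754.

{X, Z}, total 1754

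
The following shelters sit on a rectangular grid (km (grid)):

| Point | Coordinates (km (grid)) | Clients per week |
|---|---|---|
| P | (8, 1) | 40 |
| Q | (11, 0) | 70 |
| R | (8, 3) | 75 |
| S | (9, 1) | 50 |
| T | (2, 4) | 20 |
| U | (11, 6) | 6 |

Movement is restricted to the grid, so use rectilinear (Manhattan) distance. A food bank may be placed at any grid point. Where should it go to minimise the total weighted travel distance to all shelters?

Manhattan distance separates: Σwᵢ(|x−xᵢ|+|y−yᵢ|) = Σwᵢ|x−xᵢ| + Σwᵢ|y−yᵢ|, so x and y are optimised independently as 1-D weighted medians.
Total weight W = 261; half = 130.5.
x-coordinate, sorted with cumulative weight:
  x=2 (T, w=20) cum 20
  x=8 (P, w=40) cum 60
  x=8 (R, w=75) cum 135  ← median
  x=9 (S, w=50) cum 185
  x=11 (Q, w=70) cum 255
  x=11 (U, w=6) cum 261
⇒ x* = 8
y-coordinate, sorted with cumulative weight:
  y=0 (Q, w=70) cum 70
  y=1 (P, w=40) cum 110
  y=1 (S, w=50) cum 160  ← median
  y=3 (R, w=75) cum 235
  y=4 (T, w=20) cum 255
  y=6 (U, w=6) cum 261
⇒ y* = 1

(8, 1)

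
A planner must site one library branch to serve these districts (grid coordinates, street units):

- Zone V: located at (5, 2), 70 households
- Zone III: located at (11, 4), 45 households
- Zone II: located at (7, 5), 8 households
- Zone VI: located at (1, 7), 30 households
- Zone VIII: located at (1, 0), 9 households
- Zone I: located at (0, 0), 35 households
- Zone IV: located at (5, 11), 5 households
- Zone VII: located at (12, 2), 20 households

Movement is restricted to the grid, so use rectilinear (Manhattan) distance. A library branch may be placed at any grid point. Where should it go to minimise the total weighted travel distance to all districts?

(5, 2)

Manhattan distance separates: Σwᵢ(|x−xᵢ|+|y−yᵢ|) = Σwᵢ|x−xᵢ| + Σwᵢ|y−yᵢ|, so x and y are optimised independently as 1-D weighted medians.
Total weight W = 222; half = 111.
x-coordinate, sorted with cumulative weight:
  x=0 (Zone I, w=35) cum 35
  x=1 (Zone VI, w=30) cum 65
  x=1 (Zone VIII, w=9) cum 74
  x=5 (Zone V, w=70) cum 144  ← median
  x=5 (Zone IV, w=5) cum 149
  x=7 (Zone II, w=8) cum 157
  x=11 (Zone III, w=45) cum 202
  x=12 (Zone VII, w=20) cum 222
⇒ x* = 5
y-coordinate, sorted with cumulative weight:
  y=0 (Zone VIII, w=9) cum 9
  y=0 (Zone I, w=35) cum 44
  y=2 (Zone V, w=70) cum 114  ← median
  y=2 (Zone VII, w=20) cum 134
  y=4 (Zone III, w=45) cum 179
  y=5 (Zone II, w=8) cum 187
  y=7 (Zone VI, w=30) cum 217
  y=11 (Zone IV, w=5) cum 222
⇒ y* = 2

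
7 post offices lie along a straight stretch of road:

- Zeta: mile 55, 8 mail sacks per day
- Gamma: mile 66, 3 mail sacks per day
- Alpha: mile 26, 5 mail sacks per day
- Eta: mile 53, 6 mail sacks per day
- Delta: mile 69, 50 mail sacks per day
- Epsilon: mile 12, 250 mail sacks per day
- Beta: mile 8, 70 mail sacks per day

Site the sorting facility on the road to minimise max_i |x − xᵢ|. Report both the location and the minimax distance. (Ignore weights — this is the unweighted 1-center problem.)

location 38.5, max distance 30.5

The 1-center on a line is the midpoint of the two extreme points: leftmost at 8, rightmost at 69.
Optimal location = (8 + 69)/2 = 38.5; maximum distance = (69 − 8)/2 = 30.5.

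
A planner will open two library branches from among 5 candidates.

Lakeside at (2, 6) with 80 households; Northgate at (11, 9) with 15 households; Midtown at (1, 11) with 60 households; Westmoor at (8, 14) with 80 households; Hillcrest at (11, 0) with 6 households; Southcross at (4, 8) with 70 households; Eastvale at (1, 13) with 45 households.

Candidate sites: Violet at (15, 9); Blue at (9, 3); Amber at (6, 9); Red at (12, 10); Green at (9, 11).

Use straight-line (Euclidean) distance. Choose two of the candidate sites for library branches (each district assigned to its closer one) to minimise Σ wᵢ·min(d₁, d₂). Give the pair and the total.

Evaluate every pair (each demand assigned to the nearer of the two):
  {Amber, Green}: total = 1525.0
  {Amber, Red}: total = 1680.1
  {Blue, Amber}: total = 1695.2
  {Violet, Amber}: total = 1717.7
  {Blue, Green}: total = 2185.5
  {Red, Green}: total = 2281.9
  {Violet, Green}: total = 2301.9
  {Blue, Red}: total = 2775.4
  {Violet, Blue}: total = 3129.2
  {Violet, Red}: total = 3147.5
Best pair: {Amber, Green} with total 1525.0.

{Amber, Green}, total 1525.0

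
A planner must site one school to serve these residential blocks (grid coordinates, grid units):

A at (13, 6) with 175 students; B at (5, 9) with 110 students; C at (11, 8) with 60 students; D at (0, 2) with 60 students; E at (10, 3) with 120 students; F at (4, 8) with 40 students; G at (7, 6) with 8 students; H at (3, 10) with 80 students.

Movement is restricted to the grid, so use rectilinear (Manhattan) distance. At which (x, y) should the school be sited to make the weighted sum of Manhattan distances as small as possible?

Manhattan distance separates: Σwᵢ(|x−xᵢ|+|y−yᵢ|) = Σwᵢ|x−xᵢ| + Σwᵢ|y−yᵢ|, so x and y are optimised independently as 1-D weighted medians.
Total weight W = 653; half = 326.5.
x-coordinate, sorted with cumulative weight:
  x=0 (D, w=60) cum 60
  x=3 (H, w=80) cum 140
  x=4 (F, w=40) cum 180
  x=5 (B, w=110) cum 290
  x=7 (G, w=8) cum 298
  x=10 (E, w=120) cum 418  ← median
  x=11 (C, w=60) cum 478
  x=13 (A, w=175) cum 653
⇒ x* = 10
y-coordinate, sorted with cumulative weight:
  y=2 (D, w=60) cum 60
  y=3 (E, w=120) cum 180
  y=6 (A, w=175) cum 355  ← median
  y=6 (G, w=8) cum 363
  y=8 (C, w=60) cum 423
  y=8 (F, w=40) cum 463
  y=9 (B, w=110) cum 573
  y=10 (H, w=80) cum 653
⇒ y* = 6

(10, 6)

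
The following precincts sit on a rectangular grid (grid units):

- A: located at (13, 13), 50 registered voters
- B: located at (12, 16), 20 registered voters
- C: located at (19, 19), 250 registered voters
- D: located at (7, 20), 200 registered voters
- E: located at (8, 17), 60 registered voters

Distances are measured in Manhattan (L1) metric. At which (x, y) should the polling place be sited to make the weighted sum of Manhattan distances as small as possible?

Manhattan distance separates: Σwᵢ(|x−xᵢ|+|y−yᵢ|) = Σwᵢ|x−xᵢ| + Σwᵢ|y−yᵢ|, so x and y are optimised independently as 1-D weighted medians.
Total weight W = 580; half = 290.
x-coordinate, sorted with cumulative weight:
  x=7 (D, w=200) cum 200
  x=8 (E, w=60) cum 260
  x=12 (B, w=20) cum 280
  x=13 (A, w=50) cum 330  ← median
  x=19 (C, w=250) cum 580
⇒ x* = 13
y-coordinate, sorted with cumulative weight:
  y=13 (A, w=50) cum 50
  y=16 (B, w=20) cum 70
  y=17 (E, w=60) cum 130
  y=19 (C, w=250) cum 380  ← median
  y=20 (D, w=200) cum 580
⇒ y* = 19

(13, 19)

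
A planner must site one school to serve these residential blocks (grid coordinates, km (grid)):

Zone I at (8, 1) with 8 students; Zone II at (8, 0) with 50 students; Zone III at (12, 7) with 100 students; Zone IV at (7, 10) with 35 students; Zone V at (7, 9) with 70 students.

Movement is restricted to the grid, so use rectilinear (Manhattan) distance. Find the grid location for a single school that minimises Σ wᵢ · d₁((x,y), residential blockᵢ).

Manhattan distance separates: Σwᵢ(|x−xᵢ|+|y−yᵢ|) = Σwᵢ|x−xᵢ| + Σwᵢ|y−yᵢ|, so x and y are optimised independently as 1-D weighted medians.
Total weight W = 263; half = 131.5.
x-coordinate, sorted with cumulative weight:
  x=7 (Zone IV, w=35) cum 35
  x=7 (Zone V, w=70) cum 105
  x=8 (Zone I, w=8) cum 113
  x=8 (Zone II, w=50) cum 163  ← median
  x=12 (Zone III, w=100) cum 263
⇒ x* = 8
y-coordinate, sorted with cumulative weight:
  y=0 (Zone II, w=50) cum 50
  y=1 (Zone I, w=8) cum 58
  y=7 (Zone III, w=100) cum 158  ← median
  y=9 (Zone V, w=70) cum 228
  y=10 (Zone IV, w=35) cum 263
⇒ y* = 7

(8, 7)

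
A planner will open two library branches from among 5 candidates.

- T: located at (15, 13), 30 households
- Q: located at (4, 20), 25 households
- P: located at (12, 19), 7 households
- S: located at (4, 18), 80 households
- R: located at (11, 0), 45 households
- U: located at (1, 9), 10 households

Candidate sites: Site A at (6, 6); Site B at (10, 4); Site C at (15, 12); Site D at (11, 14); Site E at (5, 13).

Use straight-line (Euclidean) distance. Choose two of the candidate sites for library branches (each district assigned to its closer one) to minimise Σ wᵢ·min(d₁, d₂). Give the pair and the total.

Evaluate every pair (each demand assigned to the nearer of the two):
  {Site B, Site E}: total = 1191.3
  {Site C, Site E}: total = 1293.8
  {Site B, Site D}: total = 1323.4
  {Site A, Site E}: total = 1357.3
  {Site D, Site E}: total = 1430.7
  {Site A, Site D}: total = 1444.6
  {Site C, Site D}: total = 1622.2
  {Site B, Site C}: total = 1714.2
  {Site A, Site C}: total = 1806.4
  {Site A, Site B}: total = 1979.7
Best pair: {Site B, Site E} with total 1191.3.

{Site B, Site E}, total 1191.3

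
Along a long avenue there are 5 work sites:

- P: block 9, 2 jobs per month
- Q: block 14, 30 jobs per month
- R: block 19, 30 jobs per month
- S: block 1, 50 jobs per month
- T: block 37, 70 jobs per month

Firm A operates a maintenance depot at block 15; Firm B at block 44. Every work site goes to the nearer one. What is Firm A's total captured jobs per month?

112

The indifferent point is the midpoint (15+44)/2 = 29.5; work sites left of it (closer to Firm A at 15) go to Firm A, those right go to Firm B.
  S at 1 (w=50) → Firm A
  P at 9 (w=2) → Firm A
  Q at 14 (w=30) → Firm A
  R at 19 (w=30) → Firm A
  T at 37 (w=70) → Firm B
Firm A captures 112; Firm B captures 70.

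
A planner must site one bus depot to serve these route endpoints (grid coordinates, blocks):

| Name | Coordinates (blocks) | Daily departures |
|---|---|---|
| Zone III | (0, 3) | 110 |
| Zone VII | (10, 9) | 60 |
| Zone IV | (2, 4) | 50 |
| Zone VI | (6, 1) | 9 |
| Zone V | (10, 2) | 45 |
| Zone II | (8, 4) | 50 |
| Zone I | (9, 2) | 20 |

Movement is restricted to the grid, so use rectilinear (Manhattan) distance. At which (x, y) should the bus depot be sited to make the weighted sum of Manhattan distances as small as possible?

Manhattan distance separates: Σwᵢ(|x−xᵢ|+|y−yᵢ|) = Σwᵢ|x−xᵢ| + Σwᵢ|y−yᵢ|, so x and y are optimised independently as 1-D weighted medians.
Total weight W = 344; half = 172.
x-coordinate, sorted with cumulative weight:
  x=0 (Zone III, w=110) cum 110
  x=2 (Zone IV, w=50) cum 160
  x=6 (Zone VI, w=9) cum 169
  x=8 (Zone II, w=50) cum 219  ← median
  x=9 (Zone I, w=20) cum 239
  x=10 (Zone VII, w=60) cum 299
  x=10 (Zone V, w=45) cum 344
⇒ x* = 8
y-coordinate, sorted with cumulative weight:
  y=1 (Zone VI, w=9) cum 9
  y=2 (Zone V, w=45) cum 54
  y=2 (Zone I, w=20) cum 74
  y=3 (Zone III, w=110) cum 184  ← median
  y=4 (Zone IV, w=50) cum 234
  y=4 (Zone II, w=50) cum 284
  y=9 (Zone VII, w=60) cum 344
⇒ y* = 3

(8, 3)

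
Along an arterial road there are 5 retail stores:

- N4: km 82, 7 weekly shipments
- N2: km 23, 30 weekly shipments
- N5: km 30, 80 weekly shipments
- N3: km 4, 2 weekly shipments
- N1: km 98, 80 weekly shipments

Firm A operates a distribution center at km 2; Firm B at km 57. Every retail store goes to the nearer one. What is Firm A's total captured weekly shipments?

32

The indifferent point is the midpoint (2+57)/2 = 29.5; retail stores left of it (closer to Firm A at 2) go to Firm A, those right go to Firm B.
  N3 at 4 (w=2) → Firm A
  N2 at 23 (w=30) → Firm A
  N5 at 30 (w=80) → Firm B
  N4 at 82 (w=7) → Firm B
  N1 at 98 (w=80) → Firm B
Firm A captures 32; Firm B captures 167.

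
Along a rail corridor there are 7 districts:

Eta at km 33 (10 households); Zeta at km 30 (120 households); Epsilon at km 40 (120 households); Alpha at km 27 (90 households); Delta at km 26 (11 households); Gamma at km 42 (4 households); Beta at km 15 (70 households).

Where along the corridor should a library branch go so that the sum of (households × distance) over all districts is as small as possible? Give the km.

For a sum of weighted absolute distances on a line, the optimum is the weighted median (not the mean). Total weight W = 425; half-weight = 212.5.
Sort by position and accumulate weight:
  km 15 (Beta, w=70) → cum 70
  km 26 (Delta, w=11) → cum 81
  km 27 (Alpha, w=90) → cum 171
  km 30 (Zeta, w=120) → cum 291  ≥ 212.5 → median here
  km 33 (Eta, w=10) → cum 301
  km 40 (Epsilon, w=120) → cum 421
  km 42 (Gamma, w=4) → cum 425
Optimal location: km 30.

x = 30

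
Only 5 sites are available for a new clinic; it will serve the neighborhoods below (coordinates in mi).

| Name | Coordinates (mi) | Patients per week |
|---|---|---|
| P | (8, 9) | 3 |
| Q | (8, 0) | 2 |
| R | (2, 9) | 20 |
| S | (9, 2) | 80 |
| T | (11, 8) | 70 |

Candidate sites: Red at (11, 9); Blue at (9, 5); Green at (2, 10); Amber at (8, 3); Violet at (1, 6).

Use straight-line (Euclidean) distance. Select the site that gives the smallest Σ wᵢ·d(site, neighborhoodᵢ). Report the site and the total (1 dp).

Blue, total 676.2 mi

Total weighted distance at each candidate:
  Red (11, 9): total = 860.4
  Blue (9, 5): total = 676.2
  Green (2, 10): total = 1557.4
  Amber (8, 3): total = 715.0
  Violet (1, 6): total = 1533.9
Minimum is at Blue with total 676.2 mi.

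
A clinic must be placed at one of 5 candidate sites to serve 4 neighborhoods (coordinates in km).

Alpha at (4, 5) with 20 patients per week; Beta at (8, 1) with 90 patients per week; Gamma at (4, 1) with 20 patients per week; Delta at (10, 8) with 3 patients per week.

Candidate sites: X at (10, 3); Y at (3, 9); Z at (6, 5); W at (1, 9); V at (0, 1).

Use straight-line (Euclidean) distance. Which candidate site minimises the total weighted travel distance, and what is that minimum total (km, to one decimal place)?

Total weighted distance at each candidate:
  X (10, 3): total = 522.5
  Y (3, 9): total = 1114.0
  Z (6, 5): total = 546.9
  W (1, 9): total = 1254.8
  V (0, 1): total = 949.8
Minimum is at X with total 522.5 km.

X, total 522.5 km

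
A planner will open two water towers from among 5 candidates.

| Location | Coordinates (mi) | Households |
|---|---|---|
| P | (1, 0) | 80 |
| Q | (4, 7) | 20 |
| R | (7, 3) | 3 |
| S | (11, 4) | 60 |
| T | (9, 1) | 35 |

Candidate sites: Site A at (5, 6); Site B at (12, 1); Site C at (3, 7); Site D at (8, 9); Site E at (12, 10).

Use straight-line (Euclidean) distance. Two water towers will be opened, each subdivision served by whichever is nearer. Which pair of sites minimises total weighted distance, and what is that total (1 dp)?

Evaluate every pair (each demand assigned to the nearer of the two):
  {Site A, Site B}: total = 910.7
  {Site B, Site C}: total = 913.3
  {Site A, Site D}: total = 1190.0
  {Site A, Site E}: total = 1205.1
  {Site A, Site C}: total = 1211.3
  {Site C, Site D}: total = 1251.4
  {Site C, Site E}: total = 1281.3
  {Site B, Site D}: total = 1284.0
  {Site B, Site E}: total = 1365.4
  {Site D, Site E}: total = 1651.9
Best pair: {Site A, Site B} with total 910.7.

{Site A, Site B}, total 910.7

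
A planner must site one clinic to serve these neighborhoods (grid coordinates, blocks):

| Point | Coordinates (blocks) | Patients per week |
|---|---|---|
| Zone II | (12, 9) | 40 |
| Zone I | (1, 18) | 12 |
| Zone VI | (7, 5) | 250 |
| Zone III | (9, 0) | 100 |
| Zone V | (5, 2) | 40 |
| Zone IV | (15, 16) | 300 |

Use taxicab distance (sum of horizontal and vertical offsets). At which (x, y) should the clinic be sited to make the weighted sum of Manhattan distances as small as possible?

(9, 5)

Manhattan distance separates: Σwᵢ(|x−xᵢ|+|y−yᵢ|) = Σwᵢ|x−xᵢ| + Σwᵢ|y−yᵢ|, so x and y are optimised independently as 1-D weighted medians.
Total weight W = 742; half = 371.
x-coordinate, sorted with cumulative weight:
  x=1 (Zone I, w=12) cum 12
  x=5 (Zone V, w=40) cum 52
  x=7 (Zone VI, w=250) cum 302
  x=9 (Zone III, w=100) cum 402  ← median
  x=12 (Zone II, w=40) cum 442
  x=15 (Zone IV, w=300) cum 742
⇒ x* = 9
y-coordinate, sorted with cumulative weight:
  y=0 (Zone III, w=100) cum 100
  y=2 (Zone V, w=40) cum 140
  y=5 (Zone VI, w=250) cum 390  ← median
  y=9 (Zone II, w=40) cum 430
  y=16 (Zone IV, w=300) cum 730
  y=18 (Zone I, w=12) cum 742
⇒ y* = 5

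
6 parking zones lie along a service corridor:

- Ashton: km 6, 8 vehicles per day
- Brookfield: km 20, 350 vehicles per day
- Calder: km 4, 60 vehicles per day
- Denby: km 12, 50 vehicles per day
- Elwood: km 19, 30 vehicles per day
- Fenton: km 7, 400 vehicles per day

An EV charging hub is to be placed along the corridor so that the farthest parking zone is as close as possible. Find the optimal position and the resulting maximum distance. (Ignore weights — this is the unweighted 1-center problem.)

location 12, max distance 8

The 1-center on a line is the midpoint of the two extreme points: leftmost at 4, rightmost at 20.
Optimal location = (4 + 20)/2 = 12; maximum distance = (20 − 4)/2 = 8.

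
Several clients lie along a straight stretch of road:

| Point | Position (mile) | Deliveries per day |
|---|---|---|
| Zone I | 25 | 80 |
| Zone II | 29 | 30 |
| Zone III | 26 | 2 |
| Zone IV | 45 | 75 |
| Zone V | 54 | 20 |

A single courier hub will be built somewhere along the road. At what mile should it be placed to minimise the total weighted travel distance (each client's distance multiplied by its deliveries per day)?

For a sum of weighted absolute distances on a line, the optimum is the weighted median (not the mean). Total weight W = 207; half-weight = 103.5.
Sort by position and accumulate weight:
  mile 25 (Zone I, w=80) → cum 80
  mile 26 (Zone III, w=2) → cum 82
  mile 29 (Zone II, w=30) → cum 112  ≥ 103.5 → median here
  mile 45 (Zone IV, w=75) → cum 187
  mile 54 (Zone V, w=20) → cum 207
Optimal location: mile 29.

x = 29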